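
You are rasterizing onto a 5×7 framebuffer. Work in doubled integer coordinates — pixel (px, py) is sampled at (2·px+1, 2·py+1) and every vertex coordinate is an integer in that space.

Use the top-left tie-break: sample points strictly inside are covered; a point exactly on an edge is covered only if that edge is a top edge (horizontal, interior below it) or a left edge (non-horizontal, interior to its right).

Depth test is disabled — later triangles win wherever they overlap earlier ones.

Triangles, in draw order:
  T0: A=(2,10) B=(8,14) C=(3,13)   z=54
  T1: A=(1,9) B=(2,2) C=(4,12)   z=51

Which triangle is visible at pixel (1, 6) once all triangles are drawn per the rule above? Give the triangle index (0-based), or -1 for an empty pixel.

T0:
  2·area = 14
  edge (2, 10)→(8, 14): d=(6,4) right/bottom  bias=-1
  edge (8, 14)→(3, 13): d=(-5,-1) top-left  bias=+0
  edge (3, 13)→(2, 10): d=(-1,-3) top-left  bias=+0
    (0,3)@(1, 7): e=[-14,28,0] → ·  [on edge]
    (1,5)@(3, 11): e=[2,10,2] → █
    (2,5)@(5, 11): e=[-6,12,8] → ·
    (1,6)@(3, 13): e=[14,0,0] → █  [on edge]
    (2,6)@(5, 13): e=[6,2,6] → █
    (3,6)@(7, 13): e=[-2,4,12] → ·
  covered (3 px):
    · · · · ·
    · · · · ·
    · · · · ·
    · · · · ·
    · · · · ·
    · █ · · ·
    · █ █ · ·
T1:
  2·area = 24
  edge (1, 9)→(2, 2): d=(1,-7) top-left  bias=+0
  edge (2, 2)→(4, 12): d=(2,10) right/bottom  bias=-1
  edge (4, 12)→(1, 9): d=(-3,-3) top-left  bias=+0
    (1,3)@(3, 7): e=[12,0,12] → ·  [on edge]
    (0,4)@(1, 9): e=[0,24,0] → █  [on edge]
    (1,4)@(3, 9): e=[14,4,6] → █
    (2,4)@(5, 9): e=[28,-16,12] → ·
    (0,5)@(1, 11): e=[2,28,-6] → ·
    (1,5)@(3, 11): e=[16,8,0] → █  [on edge]
    (2,5)@(5, 11): e=[30,-12,6] → ·
    (1,6)@(3, 13): e=[18,12,-6] → ·
    (2,6)@(5, 13): e=[32,-8,0] → ·  [on edge]
  covered (3 px):
    · · · · ·
    · · · · ·
    · · · · ·
    · · · · ·
    █ █ · · ·
    · █ · · ·
    · · · · ·

Z-buffer (winner per pixel, '.' = empty):
  . . . . .
  . . . . .
  . . . . .
  . . . . .
  1 1 . . .
  . 1 . . .
  . 0 0 . .

Answer: 0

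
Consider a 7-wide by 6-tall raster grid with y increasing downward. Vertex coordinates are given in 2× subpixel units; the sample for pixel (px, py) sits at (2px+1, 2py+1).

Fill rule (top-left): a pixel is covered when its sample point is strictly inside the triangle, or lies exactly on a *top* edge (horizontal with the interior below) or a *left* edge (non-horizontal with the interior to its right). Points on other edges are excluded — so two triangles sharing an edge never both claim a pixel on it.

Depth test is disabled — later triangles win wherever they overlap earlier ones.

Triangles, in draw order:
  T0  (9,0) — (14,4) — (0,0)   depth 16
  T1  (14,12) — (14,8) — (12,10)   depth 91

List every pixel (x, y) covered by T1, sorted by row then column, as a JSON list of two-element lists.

T0:
  2·area = 36
  edge (9, 0)→(14, 4): d=(5,4) right/bottom  bias=-1
  edge (14, 4)→(0, 0): d=(-14,-4) top-left  bias=+0
  edge (0, 0)→(9, 0): d=(9,0) top-left  bias=+0
    (2,0)@(5, 1): e=[21,6,9] → #
    (3,0)@(7, 1): e=[13,14,9] → #
    (4,0)@(9, 1): e=[5,22,9] → #
    (5,0)@(11, 1): e=[-3,30,9] → ·
    (2,1)@(5, 3): e=[31,-22,27] → ·
    (3,1)@(7, 3): e=[23,-14,27] → ·
    (4,1)@(9, 3): e=[15,-6,27] → ·
    (5,1)@(11, 3): e=[7,2,27] → #
    (6,1)@(13, 3): e=[-1,10,27] → ·
    (5,2)@(11, 5): e=[17,-26,45] → ·
  covered (4 px):
    · · # # # · ·
    · · · · · # ·
    · · · · · · ·
    · · · · · · ·
    · · · · · · ·
    · · · · · · ·
T1:
  2·area = 8  (B↔C swapped to make it positive)
  edge (14, 12)→(12, 10): d=(-2,-2) top-left  bias=+0
  edge (12, 10)→(14, 8): d=(2,-2) top-left  bias=+0
  edge (14, 8)→(14, 12): d=(0,4) right/bottom  bias=-1
    (1,0)@(3, 1): e=[0,-36,44] → ·  [on edge]
    (2,1)@(5, 3): e=[0,-28,36] → ·  [on edge]
    (3,2)@(7, 5): e=[0,-20,28] → ·  [on edge]
    (4,3)@(9, 7): e=[0,-12,20] → ·  [on edge]
    (5,4)@(11, 9): e=[0,-4,12] → ·  [on edge]
    (6,4)@(13, 9): e=[4,0,4] → #  [on edge]
    (5,5)@(11, 11): e=[-4,0,12] → ·  [on edge]
    (6,5)@(13, 11): e=[0,4,4] → #  [on edge]
  covered (2 px):
    · · · · · · ·
    · · · · · · ·
    · · · · · · ·
    · · · · · · ·
    · · · · · · #
    · · · · · · #

Result: [[6,4],[6,5]]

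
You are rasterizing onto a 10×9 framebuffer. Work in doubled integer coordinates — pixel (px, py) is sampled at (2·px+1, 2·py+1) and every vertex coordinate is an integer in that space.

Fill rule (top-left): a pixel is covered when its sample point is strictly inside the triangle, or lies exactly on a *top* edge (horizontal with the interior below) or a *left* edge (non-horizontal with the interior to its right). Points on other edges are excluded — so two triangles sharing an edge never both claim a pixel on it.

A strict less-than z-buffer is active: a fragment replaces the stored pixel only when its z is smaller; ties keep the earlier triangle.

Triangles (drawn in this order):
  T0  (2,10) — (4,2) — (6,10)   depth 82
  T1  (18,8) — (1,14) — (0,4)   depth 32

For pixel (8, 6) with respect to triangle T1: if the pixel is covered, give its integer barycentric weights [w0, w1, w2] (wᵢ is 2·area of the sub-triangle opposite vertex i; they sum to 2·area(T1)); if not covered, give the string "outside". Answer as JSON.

T0:
  2·area = 32
  edge (2, 10)→(4, 2): d=(2,-8) top-left  bias=+0
  edge (4, 2)→(6, 10): d=(2,8) right/bottom  bias=-1
  edge (6, 10)→(2, 10): d=(-4,0) right/bottom  bias=-1
    (1,3)@(3, 7): e=[2,18,12] → █
    (2,3)@(5, 7): e=[18,2,12] → █
    (3,3)@(7, 7): e=[34,-14,12] → ·
    (1,4)@(3, 9): e=[6,22,4] → █
    (3,4)@(7, 9): e=[38,-10,4] → ·
    (1,5)@(3, 11): e=[10,26,-4] → ·
    (2,5)@(5, 11): e=[26,10,-4] → ·
  covered (4 px):
    · · · · · · · · · ·
    · · · · · · · · · ·
    · · · · · · · · · ·
    · █ █ · · · · · · ·
    · █ █ · · · · · · ·
    · · · · · · · · · ·
    · · · · · · · · · ·
    · · · · · · · · · ·
    · · · · · · · · · ·
T1:
  2·area = 176
  edge (18, 8)→(1, 14): d=(-17,6) right/bottom  bias=-1
  edge (1, 14)→(0, 4): d=(-1,-10) top-left  bias=+0
  edge (0, 4)→(18, 8): d=(18,4) right/bottom  bias=-1
    (0,2)@(1, 5): e=[153,9,14] → █
    (1,2)@(3, 5): e=[141,29,6] → █
    (2,2)@(5, 5): e=[129,49,-2] → ·
    (0,3)@(1, 7): e=[119,7,50] → █
    (2,3)@(5, 7): e=[95,47,34] → █
    (3,3)@(7, 7): e=[83,67,26] → █
    (4,3)@(9, 7): e=[71,87,18] → █
    (5,3)@(11, 7): e=[59,107,10] → █
    (6,3)@(13, 7): e=[47,127,2] → █
    (7,3)@(15, 7): e=[35,147,-6] → ·
    (0,4)@(1, 9): e=[85,5,86] → █
    (7,4)@(15, 9): e=[1,145,30] → █
  covered (24 px):
    · · · · · · · · · ·
    · · · · · · · · · ·
    █ █ · · · · · · · ·
    █ █ █ █ █ █ █ · · ·
    █ █ █ █ █ █ █ █ · ·
    █ █ █ █ █ · · · · ·
    █ █ · · · · · · · ·
    · · · · · · · · · ·
    · · · · · · · · · ·

Result: "outside"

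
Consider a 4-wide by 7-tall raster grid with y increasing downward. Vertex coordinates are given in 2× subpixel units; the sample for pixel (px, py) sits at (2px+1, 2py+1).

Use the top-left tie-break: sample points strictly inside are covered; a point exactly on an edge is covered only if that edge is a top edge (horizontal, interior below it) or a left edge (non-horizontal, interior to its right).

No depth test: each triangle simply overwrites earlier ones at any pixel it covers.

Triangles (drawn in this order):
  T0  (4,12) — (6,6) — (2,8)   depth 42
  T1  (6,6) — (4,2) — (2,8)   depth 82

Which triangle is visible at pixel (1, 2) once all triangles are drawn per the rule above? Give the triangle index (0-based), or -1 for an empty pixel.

T0:
  2·area = 20  (B↔C swapped to make it positive)
  edge (4, 12)→(2, 8): d=(-2,-4) top-left  bias=+0
  edge (2, 8)→(6, 6): d=(4,-2) top-left  bias=+0
  edge (6, 6)→(4, 12): d=(-2,6) right/bottom  bias=-1
    (3,1)@(7, 3): e=[30,-10,0] → ·  [on edge]
    (2,3)@(5, 7): e=[14,2,4] → #
    (3,3)@(7, 7): e=[22,6,-8] → ·
    (1,4)@(3, 9): e=[2,6,12] → #
    (2,4)@(5, 9): e=[10,10,0] → ·  [on edge]
    (1,5)@(3, 11): e=[-2,14,8] → ·
  covered (2 px):
    · · · ·
    · · · ·
    · · · ·
    · · # ·
    · # · ·
    · · · ·
    · · · ·
T1:
  2·area = 20  (B↔C swapped to make it positive)
  edge (6, 6)→(2, 8): d=(-4,2) right/bottom  bias=-1
  edge (2, 8)→(4, 2): d=(2,-6) top-left  bias=+0
  edge (4, 2)→(6, 6): d=(2,4) right/bottom  bias=-1
    (1,2)@(3, 5): e=[10,0,10] → #  [on edge]
    (2,2)@(5, 5): e=[6,12,2] → #
    (3,2)@(7, 5): e=[2,24,-6] → ·
    (1,3)@(3, 7): e=[2,4,14] → #
    (2,3)@(5, 7): e=[-2,16,6] → ·
    (1,4)@(3, 9): e=[-6,8,18] → ·
    (0,5)@(1, 11): e=[-10,0,30] → ·  [on edge]
  covered (3 px):
    · · · ·
    · · · ·
    · # # ·
    · # · ·
    · · · ·
    · · · ·
    · · · ·

Z-buffer (winner per pixel, '.' = empty):
  . . . .
  . . . .
  . 1 1 .
  . 1 0 .
  . 0 . .
  . . . .
  . . . .

Result: 1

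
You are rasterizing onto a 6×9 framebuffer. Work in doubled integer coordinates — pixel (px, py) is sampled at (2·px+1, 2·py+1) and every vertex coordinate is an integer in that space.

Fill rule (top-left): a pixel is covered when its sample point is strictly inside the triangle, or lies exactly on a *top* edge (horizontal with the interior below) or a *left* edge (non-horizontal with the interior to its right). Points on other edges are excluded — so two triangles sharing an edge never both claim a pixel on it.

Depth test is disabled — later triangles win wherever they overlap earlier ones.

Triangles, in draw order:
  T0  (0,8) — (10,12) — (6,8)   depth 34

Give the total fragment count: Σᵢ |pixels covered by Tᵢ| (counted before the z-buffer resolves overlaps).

T0:
  2·area = 24  (B↔C swapped to make it positive)
  edge (0, 8)→(6, 8): d=(6,0) top-left  bias=+0
  edge (6, 8)→(10, 12): d=(4,4) right/bottom  bias=-1
  edge (10, 12)→(0, 8): d=(-10,-4) top-left  bias=+0
    (0,1)@(1, 3): e=[-30,0,54] → .  [on edge]
    (1,2)@(3, 5): e=[-18,0,42] → .  [on edge]
    (2,3)@(5, 7): e=[-6,0,30] → .  [on edge]
    (1,4)@(3, 9): e=[6,16,2] → X
    (2,4)@(5, 9): e=[6,8,10] → X
    (3,4)@(7, 9): e=[6,0,18] → .  [on edge]
    (1,5)@(3, 11): e=[18,24,-18] → .
    (2,5)@(5, 11): e=[18,16,-10] → .
    (4,5)@(9, 11): e=[18,0,6] → .  [on edge]
    (5,6)@(11, 13): e=[30,0,-6] → .  [on edge]
  covered (2 px):
    . . . . . .
    . . . . . .
    . . . . . .
    . . . . . .
    . X X . . .
    . . . . . .
    . . . . . .
    . . . . . .
    . . . . . .

Answer: 2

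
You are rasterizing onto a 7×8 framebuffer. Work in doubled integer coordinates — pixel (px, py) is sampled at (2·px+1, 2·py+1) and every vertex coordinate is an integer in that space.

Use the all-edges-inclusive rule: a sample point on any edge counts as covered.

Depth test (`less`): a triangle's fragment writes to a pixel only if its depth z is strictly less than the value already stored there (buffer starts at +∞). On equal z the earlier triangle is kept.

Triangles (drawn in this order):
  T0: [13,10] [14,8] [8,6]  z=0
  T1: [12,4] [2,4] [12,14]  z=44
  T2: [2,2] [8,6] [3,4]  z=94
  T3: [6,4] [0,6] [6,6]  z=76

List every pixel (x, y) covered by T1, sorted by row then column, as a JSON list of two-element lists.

T0:
  2·area = 14  (B↔C swapped to make it positive)
  edge (13, 10)→(8, 6): d=(-5,-4) inclusive
  edge (8, 6)→(14, 8): d=(6,2) inclusive
  edge (14, 8)→(13, 10): d=(-1,2) inclusive
    (2,2)@(5, 5): e=[-7,0,21] → ·  [on edge]
    (5,3)@(11, 7): e=[7,0,7] → █  [on edge]
    (6,3)@(13, 7): e=[15,-4,3] → ·
    (5,4)@(11, 9): e=[-3,12,5] → ·
    (6,4)@(13, 9): e=[5,8,1] → █
    (6,5)@(13, 11): e=[-5,20,-1] → ·
  covered (2 px):
    · · · · · · ·
    · · · · · · ·
    · · · · · · ·
    · · · · · █ ·
    · · · · · · █
    · · · · · · ·
    · · · · · · ·
    · · · · · · ·
T1:
  2·area = 100  (B↔C swapped to make it positive)
  edge (12, 4)→(12, 14): d=(0,10) inclusive
  edge (12, 14)→(2, 4): d=(-10,-10) inclusive
  edge (2, 4)→(12, 4): d=(10,0) inclusive
    (0,1)@(1, 3): e=[110,0,-10] → ·  [on edge]
    (1,2)@(3, 5): e=[90,0,10] → █  [on edge]
    (2,2)@(5, 5): e=[70,20,10] → █
    (3,2)@(7, 5): e=[50,40,10] → █
    (4,2)@(9, 5): e=[30,60,10] → █
    (5,2)@(11, 5): e=[10,80,10] → █
    (6,2)@(13, 5): e=[-10,100,10] → ·
    (1,3)@(3, 7): e=[90,-20,30] → ·
    (2,3)@(5, 7): e=[70,0,30] → █  [on edge]
    (6,3)@(13, 7): e=[-10,80,30] → ·
    (2,4)@(5, 9): e=[70,-20,50] → ·
    (3,4)@(7, 9): e=[50,0,50] → █  [on edge]
    (4,5)@(9, 11): e=[30,0,70] → █  [on edge]
    (5,6)@(11, 13): e=[10,0,90] → █  [on edge]
    (6,7)@(13, 15): e=[-10,0,110] → ·  [on edge]
  covered (15 px):
    · · · · · · ·
    · · · · · · ·
    · █ █ █ █ █ ·
    · · █ █ █ █ ·
    · · · █ █ █ ·
    · · · · █ █ ·
    · · · · · █ ·
    · · · · · · ·
T2:
  2·area = 8
  edge (2, 2)→(8, 6): d=(6,4) inclusive
  edge (8, 6)→(3, 4): d=(-5,-2) inclusive
  edge (3, 4)→(2, 2): d=(-1,-2) inclusive
    (1,1)@(3, 3): e=[2,5,1] → █
    (2,1)@(5, 3): e=[-6,9,5] → ·
    (1,2)@(3, 5): e=[14,-5,-1] → ·
  covered (1 px):
    · · · · · · ·
    · █ · · · · ·
    · · · · · · ·
    · · · · · · ·
    · · · · · · ·
    · · · · · · ·
    · · · · · · ·
    · · · · · · ·
T3:
  2·area = 12  (B↔C swapped to make it positive)
  edge (6, 4)→(6, 6): d=(0,2) inclusive
  edge (6, 6)→(0, 6): d=(-6,0) inclusive
  edge (0, 6)→(6, 4): d=(6,-2) inclusive
    (4,1)@(9, 3): e=[-6,18,0] → ·  [on edge]
    (1,2)@(3, 5): e=[6,6,0] → █  [on edge]
    (2,2)@(5, 5): e=[2,6,4] → █
    (3,2)@(7, 5): e=[-2,6,8] → ·
    (1,3)@(3, 7): e=[6,-6,12] → ·
    (2,3)@(5, 7): e=[2,-6,16] → ·
  covered (2 px):
    · · · · · · ·
    · · · · · · ·
    · █ █ · · · ·
    · · · · · · ·
    · · · · · · ·
    · · · · · · ·
    · · · · · · ·
    · · · · · · ·

Final: [[1,2],[2,2],[3,2],[4,2],[5,2],[2,3],[3,3],[4,3],[5,3],[3,4],[4,4],[5,4],[4,5],[5,5],[5,6]]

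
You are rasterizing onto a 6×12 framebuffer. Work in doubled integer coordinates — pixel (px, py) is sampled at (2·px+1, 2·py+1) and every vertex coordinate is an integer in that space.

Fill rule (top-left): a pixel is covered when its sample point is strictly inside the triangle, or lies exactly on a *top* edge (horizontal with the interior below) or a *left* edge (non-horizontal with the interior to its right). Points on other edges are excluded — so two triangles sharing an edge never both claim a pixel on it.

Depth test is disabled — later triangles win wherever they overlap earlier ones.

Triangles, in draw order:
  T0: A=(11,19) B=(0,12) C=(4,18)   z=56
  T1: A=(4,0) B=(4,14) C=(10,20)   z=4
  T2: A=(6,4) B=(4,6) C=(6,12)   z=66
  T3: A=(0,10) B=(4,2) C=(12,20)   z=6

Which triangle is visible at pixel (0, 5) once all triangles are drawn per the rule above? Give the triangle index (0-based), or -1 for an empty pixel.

T0:
  2·area = 38  (B↔C swapped to make it positive)
  edge (11, 19)→(4, 18): d=(-7,-1) top-left  bias=+0
  edge (4, 18)→(0, 12): d=(-4,-6) top-left  bias=+0
  edge (0, 12)→(11, 19): d=(11,7) right/bottom  bias=-1
    (0,6)@(1, 13): e=[32,2,4] → X
    (1,6)@(3, 13): e=[34,14,-10] → .
    (0,7)@(1, 15): e=[18,-6,26] → .
    (1,7)@(3, 15): e=[20,6,12] → X
    (2,7)@(5, 15): e=[22,18,-2] → .
    (1,8)@(3, 17): e=[6,-2,34] → .
    (2,8)@(5, 17): e=[8,10,20] → X
    (3,8)@(7, 17): e=[10,22,6] → X
    (4,8)@(9, 17): e=[12,34,-8] → .
    (2,9)@(5, 19): e=[-6,2,42] → .
    (3,9)@(7, 19): e=[-4,14,28] → .
    (5,9)@(11, 19): e=[0,38,0] → .  [on edge]
  covered (4 px):
    . . . . . .
    . . . . . .
    . . . . . .
    . . . . . .
    . . . . . .
    . . . . . .
    X . . . . .
    . X . . . .
    . . X X . .
    . . . . . .
    . . . . . .
    . . . . . .
T1:
  2·area = 84  (B↔C swapped to make it positive)
  edge (4, 0)→(10, 20): d=(6,20) right/bottom  bias=-1
  edge (10, 20)→(4, 14): d=(-6,-6) top-left  bias=+0
  edge (4, 14)→(4, 0): d=(0,-14) top-left  bias=+0
    (2,2)@(5, 5): e=[10,60,14] → X
    (3,2)@(7, 5): e=[-30,72,42] → .
    (2,3)@(5, 7): e=[22,48,14] → X
    (3,3)@(7, 7): e=[-18,60,42] → .
    (2,4)@(5, 9): e=[34,36,14] → X
    (3,4)@(7, 9): e=[-6,48,42] → .
    (0,5)@(1, 11): e=[126,0,-42] → .  [on edge]
    (2,5)@(5, 11): e=[46,24,14] → X
    (3,5)@(7, 11): e=[6,36,42] → X
    (4,5)@(9, 11): e=[-34,48,70] → .
    (1,6)@(3, 13): e=[98,0,-14] → .  [on edge]
    (2,6)@(5, 13): e=[58,12,14] → X
    (2,7)@(5, 15): e=[70,0,14] → X  [on edge]
    (3,8)@(7, 17): e=[42,0,42] → X  [on edge]
    (4,9)@(9, 19): e=[14,0,70] → X  [on edge]
    (5,10)@(11, 21): e=[-14,0,98] → .  [on edge]
  covered (12 px):
    . . . . . .
    . . . . . .
    . . X . . .
    . . X . . .
    . . X . . .
    . . X X . .
    . . X X . .
    . . X X . .
    . . . X X .
    . . . . X .
    . . . . . .
    . . . . . .
T2:
  2·area = 16  (B↔C swapped to make it positive)
  edge (6, 4)→(6, 12): d=(0,8) right/bottom  bias=-1
  edge (6, 12)→(4, 6): d=(-2,-6) top-left  bias=+0
  edge (4, 6)→(6, 4): d=(2,-2) top-left  bias=+0
    (4,0)@(9, 1): e=[-24,40,0] → .  [on edge]
    (1,1)@(3, 3): e=[24,0,-8] → .  [on edge]
    (3,1)@(7, 3): e=[-8,24,0] → .  [on edge]
    (2,2)@(5, 5): e=[8,8,0] → X  [on edge]
    (3,2)@(7, 5): e=[-8,20,4] → .
    (1,3)@(3, 7): e=[24,-8,0] → .  [on edge]
    (2,3)@(5, 7): e=[8,4,4] → X
    (3,3)@(7, 7): e=[-8,16,8] → .
    (0,4)@(1, 9): e=[40,-24,0] → .  [on edge]
    (2,4)@(5, 9): e=[8,0,8] → X  [on edge]
    (3,4)@(7, 9): e=[-8,12,12] → .
    (2,5)@(5, 11): e=[8,-4,12] → .
    (3,7)@(7, 15): e=[-8,0,24] → .  [on edge]
    (4,10)@(9, 21): e=[-24,0,40] → .  [on edge]
  covered (3 px):
    . . . . . .
    . . . . . .
    . . X . . .
    . . X . . .
    . . X . . .
    . . . . . .
    . . . . . .
    . . . . . .
    . . . . . .
    . . . . . .
    . . . . . .
    . . . . . .
T3:
  2·area = 136
  edge (0, 10)→(4, 2): d=(4,-8) top-left  bias=+0
  edge (4, 2)→(12, 20): d=(8,18) right/bottom  bias=-1
  edge (12, 20)→(0, 10): d=(-12,-10) top-left  bias=+0
    (1,2)@(3, 5): e=[4,42,90] → X
    (2,2)@(5, 5): e=[20,6,110] → X
    (3,2)@(7, 5): e=[36,-30,130] → .
    (1,3)@(3, 7): e=[12,58,66] → X
    (3,3)@(7, 7): e=[44,-14,106] → .
    (0,4)@(1, 9): e=[4,110,22] → X
    (3,4)@(7, 9): e=[52,2,82] → X
    (4,4)@(9, 9): e=[68,-34,102] → .
    (0,5)@(1, 11): e=[12,126,-2] → .
    (1,5)@(3, 11): e=[28,90,18] → X
    (4,5)@(9, 11): e=[76,-18,78] → .
    (1,6)@(3, 13): e=[36,106,-6] → .
  covered (17 px):
    . . . . . .
    . . . . . .
    . X X . . .
    . X X . . .
    X X X X . .
    . X X X . .
    . . X X . .
    . . . X X .
    . . . . X .
    . . . . . X
    . . . . . .
    . . . . . .

Z-buffer (winner per pixel, '.' = empty):
  . . . . . .
  . . . . . .
  . 3 3 . . .
  . 3 3 . . .
  3 3 3 3 . .
  . 3 3 3 . .
  0 . 3 3 . .
  . 0 1 3 3 .
  . . 0 1 3 .
  . . . . 1 3
  . . . . . .
  . . . . . .

Result: -1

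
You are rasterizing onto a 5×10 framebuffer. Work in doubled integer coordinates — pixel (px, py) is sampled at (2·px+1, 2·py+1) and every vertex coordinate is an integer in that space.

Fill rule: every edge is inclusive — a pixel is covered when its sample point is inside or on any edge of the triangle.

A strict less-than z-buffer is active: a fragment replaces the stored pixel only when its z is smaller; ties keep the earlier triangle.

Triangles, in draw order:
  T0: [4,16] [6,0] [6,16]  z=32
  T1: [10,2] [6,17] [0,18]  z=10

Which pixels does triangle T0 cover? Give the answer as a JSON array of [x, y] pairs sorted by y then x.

T0:
  2·area = 32
  edge (4, 16)→(6, 0): d=(2,-16) inclusive
  edge (6, 0)→(6, 16): d=(0,16) inclusive
  edge (6, 16)→(4, 16): d=(-2,0) inclusive
    (2,4)@(5, 9): e=[2,16,14] → #
    (3,4)@(7, 9): e=[34,-16,14] → ·
    (2,5)@(5, 11): e=[6,16,10] → #
    (3,5)@(7, 11): e=[38,-16,10] → ·
    (2,6)@(5, 13): e=[10,16,6] → #
    (3,6)@(7, 13): e=[42,-16,6] → ·
    (2,7)@(5, 15): e=[14,16,2] → #
    (3,7)@(7, 15): e=[46,-16,2] → ·
    (2,8)@(5, 17): e=[18,16,-2] → ·
  covered (4 px):
    · · · · ·
    · · · · ·
    · · · · ·
    · · · · ·
    · · # · ·
    · · # · ·
    · · # · ·
    · · # · ·
    · · · · ·
    · · · · ·
T1:
  2·area = 86
  edge (10, 2)→(6, 17): d=(-4,15) inclusive
  edge (6, 17)→(0, 18): d=(-6,1) inclusive
  edge (0, 18)→(10, 2): d=(10,-16) inclusive
    (4,2)@(9, 5): e=[3,69,14] → #
    (3,3)@(7, 7): e=[25,59,2] → #
    (4,3)@(9, 7): e=[-5,57,34] → ·
    (3,4)@(7, 9): e=[17,47,22] → #
    (4,4)@(9, 9): e=[-13,45,54] → ·
    (2,5)@(5, 11): e=[39,37,10] → #
    (4,5)@(9, 11): e=[-21,33,74] → ·
    (2,6)@(5, 13): e=[31,25,30] → #
    (4,6)@(9, 13): e=[-29,21,94] → ·
    (1,7)@(3, 15): e=[53,15,18] → #
    (3,7)@(7, 15): e=[-7,11,82] → ·
    (0,8)@(1, 17): e=[75,5,6] → #
  covered (12 px):
    · · · · ·
    · · · · ·
    · · · · #
    · · · # ·
    · · · # ·
    · · # # ·
    · · # # ·
    · # # · ·
    # # # · ·
    · · · · ·

Result: [[2,4],[2,5],[2,6],[2,7]]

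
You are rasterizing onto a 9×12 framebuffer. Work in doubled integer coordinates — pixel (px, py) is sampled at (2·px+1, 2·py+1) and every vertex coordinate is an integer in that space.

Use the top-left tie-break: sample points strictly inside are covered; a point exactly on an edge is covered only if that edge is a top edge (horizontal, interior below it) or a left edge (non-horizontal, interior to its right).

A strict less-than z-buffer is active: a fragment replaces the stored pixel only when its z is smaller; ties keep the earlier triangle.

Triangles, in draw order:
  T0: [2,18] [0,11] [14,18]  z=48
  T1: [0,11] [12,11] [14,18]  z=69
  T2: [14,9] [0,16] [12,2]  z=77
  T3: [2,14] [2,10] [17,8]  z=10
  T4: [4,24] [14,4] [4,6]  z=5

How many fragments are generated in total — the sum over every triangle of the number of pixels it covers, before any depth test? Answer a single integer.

T0:
  2·area = 84
  edge (2, 18)→(0, 11): d=(-2,-7) top-left  bias=+0
  edge (0, 11)→(14, 18): d=(14,7) right/bottom  bias=-1
  edge (14, 18)→(2, 18): d=(-12,0) right/bottom  bias=-1
    (0,6)@(1, 13): e=[3,21,60] → #
    (1,6)@(3, 13): e=[17,7,60] → #
    (2,6)@(5, 13): e=[31,-7,60] → ·
    (0,7)@(1, 15): e=[-1,49,36] → ·
    (1,7)@(3, 15): e=[13,35,36] → #
    (2,7)@(5, 15): e=[27,21,36] → #
    (3,7)@(7, 15): e=[41,7,36] → #
    (4,7)@(9, 15): e=[55,-7,36] → ·
    (1,8)@(3, 17): e=[9,63,12] → #
    (4,8)@(9, 17): e=[51,21,12] → #
    (5,8)@(11, 17): e=[65,7,12] → #
    (6,8)@(13, 17): e=[79,-7,12] → ·
  covered (10 px):
    · · · · · · · · ·
    · · · · · · · · ·
    · · · · · · · · ·
    · · · · · · · · ·
    · · · · · · · · ·
    · · · · · · · · ·
    # # · · · · · · ·
    · # # # · · · · ·
    · # # # # # · · ·
    · · · · · · · · ·
    · · · · · · · · ·
    · · · · · · · · ·
T1:
  2·area = 84
  edge (0, 11)→(12, 11): d=(12,0) top-left  bias=+0
  edge (12, 11)→(14, 18): d=(2,7) right/bottom  bias=-1
  edge (14, 18)→(0, 11): d=(-14,-7) top-left  bias=+0
    (0,5)@(1, 11): e=[0,77,7] → #  [on edge]
    (1,5)@(3, 11): e=[0,63,21] → #  [on edge]
    (2,5)@(5, 11): e=[0,49,35] → #  [on edge]
    (3,5)@(7, 11): e=[0,35,49] → #  [on edge]
    (4,5)@(9, 11): e=[0,21,63] → #  [on edge]
    (5,5)@(11, 11): e=[0,7,77] → #  [on edge]
    (6,5)@(13, 11): e=[0,-7,91] → ·  [on edge]
    (7,5)@(15, 11): e=[0,-21,105] → ·  [on edge]
    (8,5)@(17, 11): e=[0,-35,119] → ·  [on edge]
    (0,6)@(1, 13): e=[24,81,-21] → ·
    (1,6)@(3, 13): e=[24,67,-7] → ·
    (2,6)@(5, 13): e=[24,53,7] → #
  covered (14 px):
    · · · · · · · · ·
    · · · · · · · · ·
    · · · · · · · · ·
    · · · · · · · · ·
    · · · · · · · · ·
    # # # # # # · · ·
    · · # # # # · · ·
    · · · · # # # · ·
    · · · · · · # · ·
    · · · · · · · · ·
    · · · · · · · · ·
    · · · · · · · · ·
T2:
  2·area = 112
  edge (14, 9)→(0, 16): d=(-14,7) right/bottom  bias=-1
  edge (0, 16)→(12, 2): d=(12,-14) top-left  bias=+0
  edge (12, 2)→(14, 9): d=(2,7) right/bottom  bias=-1
    (5,2)@(11, 5): e=[77,22,13] → #
    (6,2)@(13, 5): e=[63,50,-1] → ·
    (4,3)@(9, 7): e=[63,18,31] → #
    (6,3)@(13, 7): e=[35,74,3] → #
    (7,3)@(15, 7): e=[21,102,-11] → ·
    (3,4)@(7, 9): e=[49,14,49] → #
    (7,4)@(15, 9): e=[-7,126,-7] → ·
    (2,5)@(5, 11): e=[35,10,67] → #
    (5,5)@(11, 11): e=[-7,94,25] → ·
    (6,5)@(13, 11): e=[-21,122,11] → ·
    (1,6)@(3, 13): e=[21,6,85] → #
    (3,6)@(7, 13): e=[-7,62,57] → ·
  covered (14 px):
    · · · · · · · · ·
    · · · · · · · · ·
    · · · · · # · · ·
    · · · · # # # · ·
    · · · # # # # · ·
    · · # # # · · · ·
    · # # · · · · · ·
    # · · · · · · · ·
    · · · · · · · · ·
    · · · · · · · · ·
    · · · · · · · · ·
    · · · · · · · · ·
T3:
  2·area = 60
  edge (2, 14)→(2, 10): d=(0,-4) top-left  bias=+0
  edge (2, 10)→(17, 8): d=(15,-2) top-left  bias=+0
  edge (17, 8)→(2, 14): d=(-15,6) right/bottom  bias=-1
    (5,4)@(11, 9): e=[36,3,21] → #
    (6,4)@(13, 9): e=[44,7,9] → #
    (7,4)@(15, 9): e=[52,11,-3] → ·
    (1,5)@(3, 11): e=[4,17,39] → #
    (2,5)@(5, 11): e=[12,21,27] → #
    (3,5)@(7, 11): e=[20,25,15] → #
    (4,5)@(9, 11): e=[28,29,3] → #
    (5,5)@(11, 11): e=[36,33,-9] → ·
    (6,5)@(13, 11): e=[44,37,-21] → ·
    (1,6)@(3, 13): e=[4,47,9] → #
    (2,6)@(5, 13): e=[12,51,-3] → ·
    (3,6)@(7, 13): e=[20,55,-15] → ·
  covered (7 px):
    · · · · · · · · ·
    · · · · · · · · ·
    · · · · · · · · ·
    · · · · · · · · ·
    · · · · · # # · ·
    · # # # # · · · ·
    · # · · · · · · ·
    · · · · · · · · ·
    · · · · · · · · ·
    · · · · · · · · ·
    · · · · · · · · ·
    · · · · · · · · ·
T4:
  2·area = 180  (B↔C swapped to make it positive)
  edge (4, 24)→(4, 6): d=(0,-18) top-left  bias=+0
  edge (4, 6)→(14, 4): d=(10,-2) top-left  bias=+0
  edge (14, 4)→(4, 24): d=(-10,20) right/bottom  bias=-1
    (4,2)@(9, 5): e=[90,0,90] → #  [on edge]
    (5,2)@(11, 5): e=[126,4,50] → #
    (6,2)@(13, 5): e=[162,8,10] → #
    (7,2)@(15, 5): e=[198,12,-30] → ·
    (2,3)@(5, 7): e=[18,12,150] → #
    (3,3)@(7, 7): e=[54,16,110] → #
    (6,3)@(13, 7): e=[162,28,-10] → ·
    (2,4)@(5, 9): e=[18,32,130] → #
    (6,4)@(13, 9): e=[162,48,-30] → ·
    (2,5)@(5, 11): e=[18,52,110] → #
    (5,5)@(11, 11): e=[126,64,-10] → ·
    (2,6)@(5, 13): e=[18,72,90] → #
  covered (23 px):
    · · · · · · · · ·
    · · · · · · · · ·
    · · · · # # # · ·
    · · # # # # · · ·
    · · # # # # · · ·
    · · # # # · · · ·
    · · # # # · · · ·
    · · # # · · · · ·
    · · # # · · · · ·
    · · # · · · · · ·
    · · # · · · · · ·
    · · · · · · · · ·

Answer: 68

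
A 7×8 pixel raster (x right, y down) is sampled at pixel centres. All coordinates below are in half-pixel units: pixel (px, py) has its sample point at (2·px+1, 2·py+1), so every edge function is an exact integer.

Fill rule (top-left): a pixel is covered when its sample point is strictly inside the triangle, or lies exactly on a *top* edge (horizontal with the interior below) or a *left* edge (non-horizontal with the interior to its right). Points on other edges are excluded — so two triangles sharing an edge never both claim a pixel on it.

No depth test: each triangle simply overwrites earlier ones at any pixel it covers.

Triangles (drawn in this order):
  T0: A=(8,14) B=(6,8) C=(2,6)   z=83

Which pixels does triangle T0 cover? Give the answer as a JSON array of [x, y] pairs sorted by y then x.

T0:
  2·area = 20  (B↔C swapped to make it positive)
  edge (8, 14)→(2, 6): d=(-6,-8) top-left  bias=+0
  edge (2, 6)→(6, 8): d=(4,2) right/bottom  bias=-1
  edge (6, 8)→(8, 14): d=(2,6) right/bottom  bias=-1
    (2,2)@(5, 5): e=[30,-10,0] → .  [on edge]
    (1,3)@(3, 7): e=[2,2,16] → X
    (2,3)@(5, 7): e=[18,-2,4] → .
    (1,4)@(3, 9): e=[-10,10,20] → .
    (2,4)@(5, 9): e=[6,6,8] → X
    (3,4)@(7, 9): e=[22,2,-4] → .
    (2,5)@(5, 11): e=[-6,14,12] → .
    (3,5)@(7, 11): e=[10,10,0] → .  [on edge]
  covered (2 px):
    . . . . . . .
    . . . . . . .
    . . . . . . .
    . X . . . . .
    . . X . . . .
    . . . . . . .
    . . . . . . .
    . . . . . . .

Answer: [[1,3],[2,4]]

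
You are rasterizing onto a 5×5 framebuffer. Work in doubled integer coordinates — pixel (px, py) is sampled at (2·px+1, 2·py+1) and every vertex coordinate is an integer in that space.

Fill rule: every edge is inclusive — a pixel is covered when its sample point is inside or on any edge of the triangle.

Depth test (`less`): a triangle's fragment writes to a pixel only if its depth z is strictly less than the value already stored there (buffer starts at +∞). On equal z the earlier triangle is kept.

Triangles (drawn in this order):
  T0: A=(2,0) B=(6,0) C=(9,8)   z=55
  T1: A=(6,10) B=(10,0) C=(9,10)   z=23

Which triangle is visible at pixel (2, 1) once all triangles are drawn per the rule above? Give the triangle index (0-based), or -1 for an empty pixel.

T0:
  2·area = 32
  edge (2, 0)→(6, 0): d=(4,0) inclusive
  edge (6, 0)→(9, 8): d=(3,8) inclusive
  edge (9, 8)→(2, 0): d=(-7,-8) inclusive
    (1,0)@(3, 1): e=[4,27,1] → X
    (2,0)@(5, 1): e=[4,11,17] → X
    (3,0)@(7, 1): e=[4,-5,33] → .
    (1,1)@(3, 3): e=[12,33,-13] → .
    (2,1)@(5, 3): e=[12,17,3] → X
    (3,1)@(7, 3): e=[12,1,19] → X
    (4,1)@(9, 3): e=[12,-15,35] → .
    (2,2)@(5, 5): e=[20,23,-11] → .
    (3,2)@(7, 5): e=[20,7,5] → X
    (4,2)@(9, 5): e=[20,-9,21] → .
    (3,3)@(7, 7): e=[28,13,-9] → .
  covered (5 px):
    . X X . .
    . . X X .
    . . . X .
    . . . . .
    . . . . .
T1:
  2·area = 30
  edge (6, 10)→(10, 0): d=(4,-10) inclusive
  edge (10, 0)→(9, 10): d=(-1,10) inclusive
  edge (9, 10)→(6, 10): d=(-3,0) inclusive
    (4,1)@(9, 3): e=[2,7,21] → X
    (4,2)@(9, 5): e=[10,5,15] → X
    (4,3)@(9, 7): e=[18,3,9] → X
    (3,4)@(7, 9): e=[6,21,3] → X
  covered (5 px):
    . . . . .
    . . . . X
    . . . . X
    . . . . X
    . . . X X

Z-buffer (winner per pixel, '.' = empty):
  . 0 0 . .
  . . 0 0 1
  . . . 0 1
  . . . . 1
  . . . 1 1

Result: 0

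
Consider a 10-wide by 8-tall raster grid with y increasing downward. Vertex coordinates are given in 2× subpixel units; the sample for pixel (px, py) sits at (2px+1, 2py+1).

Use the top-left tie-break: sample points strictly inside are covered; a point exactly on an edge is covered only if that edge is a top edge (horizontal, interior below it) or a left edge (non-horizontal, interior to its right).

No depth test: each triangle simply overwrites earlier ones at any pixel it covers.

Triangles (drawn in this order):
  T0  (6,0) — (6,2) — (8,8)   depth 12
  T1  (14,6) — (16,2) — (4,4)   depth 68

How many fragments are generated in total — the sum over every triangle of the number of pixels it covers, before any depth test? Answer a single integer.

T0:
  2·area = 4  (B↔C swapped to make it positive)
  edge (6, 0)→(8, 8): d=(2,8) right/bottom  bias=-1
  edge (8, 8)→(6, 2): d=(-2,-6) top-left  bias=+0
  edge (6, 2)→(6, 0): d=(0,-2) top-left  bias=+0
    (3,2)@(7, 5): e=[2,0,2] → X  [on edge]
    (4,2)@(9, 5): e=[-14,12,6] → .
    (3,3)@(7, 7): e=[6,-4,2] → .
    (4,5)@(9, 11): e=[-2,0,6] → .  [on edge]
  covered (1 px):
    . . . . . . . . . .
    . . . . . . . . . .
    . . . X . . . . . .
    . . . . . . . . . .
    . . . . . . . . . .
    . . . . . . . . . .
    . . . . . . . . . .
    . . . . . . . . . .
T1:
  2·area = 44  (B↔C swapped to make it positive)
  edge (14, 6)→(4, 4): d=(-10,-2) top-left  bias=+0
  edge (4, 4)→(16, 2): d=(12,-2) top-left  bias=+0
  edge (16, 2)→(14, 6): d=(-2,4) right/bottom  bias=-1
    (5,1)@(11, 3): e=[24,2,18] → X
    (6,1)@(13, 3): e=[28,6,10] → X
    (7,1)@(15, 3): e=[32,10,2] → X
    (8,1)@(17, 3): e=[36,14,-6] → .
    (4,2)@(9, 5): e=[0,22,22] → X  [on edge]
    (7,2)@(15, 5): e=[12,34,-2] → .
    (4,3)@(9, 7): e=[-20,46,18] → .
    (5,3)@(11, 7): e=[-16,50,10] → .
    (6,3)@(13, 7): e=[-12,54,2] → .
    (9,3)@(19, 7): e=[0,66,-22] → .  [on edge]
  covered (6 px):
    . . . . . . . . . .
    . . . . . X X X . .
    . . . . X X X . . .
    . . . . . . . . . .
    . . . . . . . . . .
    . . . . . . . . . .
    . . . . . . . . . .
    . . . . . . . . . .

Result: 7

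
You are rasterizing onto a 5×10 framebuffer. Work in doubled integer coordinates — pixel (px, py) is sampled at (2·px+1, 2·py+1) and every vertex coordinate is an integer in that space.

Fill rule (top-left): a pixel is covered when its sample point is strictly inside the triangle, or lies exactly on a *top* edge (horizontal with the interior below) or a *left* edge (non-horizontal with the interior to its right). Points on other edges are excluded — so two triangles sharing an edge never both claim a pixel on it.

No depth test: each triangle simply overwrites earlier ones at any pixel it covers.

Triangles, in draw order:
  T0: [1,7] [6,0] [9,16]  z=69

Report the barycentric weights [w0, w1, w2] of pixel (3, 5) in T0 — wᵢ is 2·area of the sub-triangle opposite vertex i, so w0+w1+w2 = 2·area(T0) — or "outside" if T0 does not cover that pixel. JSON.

T0:
  2·area = 101
  edge (1, 7)→(6, 0): d=(5,-7) top-left  bias=+0
  edge (6, 0)→(9, 16): d=(3,16) right/bottom  bias=-1
  edge (9, 16)→(1, 7): d=(-8,-9) top-left  bias=+0
    (2,1)@(5, 3): e=[8,25,68] → X
    (3,1)@(7, 3): e=[22,-7,86] → .
    (1,2)@(3, 5): e=[4,63,34] → X
    (3,2)@(7, 5): e=[32,-1,70] → .
    (0,3)@(1, 7): e=[0,101,0] → X  [on edge]
    (3,3)@(7, 7): e=[42,5,54] → X
    (4,3)@(9, 7): e=[56,-27,72] → .
    (0,4)@(1, 9): e=[10,107,-16] → .
    (1,4)@(3, 9): e=[24,75,2] → X
    (4,4)@(9, 9): e=[66,-21,56] → .
    (1,5)@(3, 11): e=[34,81,-14] → .
    (2,5)@(5, 11): e=[48,49,4] → X
  covered (13 px):
    . . . . .
    . . X . .
    . X X . .
    X X X X .
    . X X X .
    . . X X .
    . . . X .
    . . . . .
    . . . . .
    . . . . .

Answer: [17,22,62]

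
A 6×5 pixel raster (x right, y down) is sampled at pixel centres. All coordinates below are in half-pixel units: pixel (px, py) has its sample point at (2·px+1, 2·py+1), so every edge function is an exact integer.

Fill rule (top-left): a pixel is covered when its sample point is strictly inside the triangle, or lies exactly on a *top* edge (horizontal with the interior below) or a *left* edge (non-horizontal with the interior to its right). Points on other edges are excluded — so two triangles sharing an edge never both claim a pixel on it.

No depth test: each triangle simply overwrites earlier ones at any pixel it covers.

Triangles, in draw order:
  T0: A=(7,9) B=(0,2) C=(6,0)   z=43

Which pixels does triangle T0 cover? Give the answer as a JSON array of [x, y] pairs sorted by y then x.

T0:
  2·area = 56
  edge (7, 9)→(0, 2): d=(-7,-7) top-left  bias=+0
  edge (0, 2)→(6, 0): d=(6,-2) top-left  bias=+0
  edge (6, 0)→(7, 9): d=(1,9) right/bottom  bias=-1
    (1,0)@(3, 1): e=[28,0,28] → █  [on edge]
    (2,0)@(5, 1): e=[42,4,10] → █
    (3,0)@(7, 1): e=[56,8,-8] → ·
    (0,1)@(1, 3): e=[0,8,48] → █  [on edge]
    (3,1)@(7, 3): e=[42,20,-6] → ·
    (0,2)@(1, 5): e=[-14,20,50] → ·
    (1,2)@(3, 5): e=[0,24,32] → █  [on edge]
    (3,2)@(7, 5): e=[28,32,-4] → ·
    (1,3)@(3, 7): e=[-14,36,34] → ·
    (2,3)@(5, 7): e=[0,40,16] → █  [on edge]
    (3,3)@(7, 7): e=[14,44,-2] → ·
    (2,4)@(5, 9): e=[-14,52,18] → ·
    (3,4)@(7, 9): e=[0,56,0] → ·  [on edge]
  covered (8 px):
    · █ █ · · ·
    █ █ █ · · ·
    · █ █ · · ·
    · · █ · · ·
    · · · · · ·

Result: [[1,0],[2,0],[0,1],[1,1],[2,1],[1,2],[2,2],[2,3]]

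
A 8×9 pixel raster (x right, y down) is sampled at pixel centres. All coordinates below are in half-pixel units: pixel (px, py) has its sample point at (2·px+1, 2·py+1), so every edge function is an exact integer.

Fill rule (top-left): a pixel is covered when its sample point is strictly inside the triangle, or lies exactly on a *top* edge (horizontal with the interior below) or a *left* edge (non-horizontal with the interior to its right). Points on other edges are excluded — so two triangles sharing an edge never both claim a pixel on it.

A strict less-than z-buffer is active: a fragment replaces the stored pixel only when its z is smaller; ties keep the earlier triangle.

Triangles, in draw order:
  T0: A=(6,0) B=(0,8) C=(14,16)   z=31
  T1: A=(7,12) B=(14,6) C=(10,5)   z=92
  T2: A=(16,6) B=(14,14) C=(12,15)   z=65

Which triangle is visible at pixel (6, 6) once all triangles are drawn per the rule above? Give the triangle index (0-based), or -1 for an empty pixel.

T0:
  2·area = 160  (B↔C swapped to make it positive)
  edge (6, 0)→(14, 16): d=(8,16) right/bottom  bias=-1
  edge (14, 16)→(0, 8): d=(-14,-8) top-left  bias=+0
  edge (0, 8)→(6, 0): d=(6,-8) top-left  bias=+0
    (2,1)@(5, 3): e=[40,110,10] → #
    (3,1)@(7, 3): e=[8,126,26] → #
    (4,1)@(9, 3): e=[-24,142,42] → ·
    (1,2)@(3, 5): e=[88,66,6] → #
    (4,2)@(9, 5): e=[-8,114,54] → ·
    (0,3)@(1, 7): e=[136,22,2] → #
    (4,3)@(9, 7): e=[8,86,66] → #
    (5,3)@(11, 7): e=[-24,102,82] → ·
    (0,4)@(1, 9): e=[152,-6,14] → ·
    (1,4)@(3, 9): e=[120,10,30] → #
    (5,4)@(11, 9): e=[-8,74,94] → ·
    (1,5)@(3, 11): e=[136,-18,42] → ·
  covered (20 px):
    · · · · · · · ·
    · · # # · · · ·
    · # # # · · · ·
    # # # # # · · ·
    · # # # # · · ·
    · · · # # # · ·
    · · · · # # · ·
    · · · · · · # ·
    · · · · · · · ·
T1:
  2·area = 31  (B↔C swapped to make it positive)
  edge (7, 12)→(10, 5): d=(3,-7) top-left  bias=+0
  edge (10, 5)→(14, 6): d=(4,1) right/bottom  bias=-1
  edge (14, 6)→(7, 12): d=(-7,6) right/bottom  bias=-1
    (5,3)@(11, 7): e=[13,7,11] → #
    (6,3)@(13, 7): e=[27,5,-1] → ·
    (4,4)@(9, 9): e=[5,17,9] → #
    (5,4)@(11, 9): e=[19,15,-3] → ·
    (4,5)@(9, 11): e=[11,25,-5] → ·
  covered (2 px):
    · · · · · · · ·
    · · · · · · · ·
    · · · · · · · ·
    · · · · · # · ·
    · · · · # · · ·
    · · · · · · · ·
    · · · · · · · ·
    · · · · · · · ·
    · · · · · · · ·
T2:
  2·area = 14
  edge (16, 6)→(14, 14): d=(-2,8) right/bottom  bias=-1
  edge (14, 14)→(12, 15): d=(-2,1) right/bottom  bias=-1
  edge (12, 15)→(16, 6): d=(4,-9) top-left  bias=+0
    (7,4)@(15, 9): e=[2,9,3] → #
    (7,5)@(15, 11): e=[-2,5,11] → ·
    (6,6)@(13, 13): e=[10,3,1] → #
    (7,6)@(15, 13): e=[-6,1,19] → ·
    (6,7)@(13, 15): e=[6,-1,9] → ·
  covered (2 px):
    · · · · · · · ·
    · · · · · · · ·
    · · · · · · · ·
    · · · · · · · ·
    · · · · · · · #
    · · · · · · · ·
    · · · · · · # ·
    · · · · · · · ·
    · · · · · · · ·

Z-buffer (winner per pixel, '.' = empty):
  . . . . . . . .
  . . 0 0 . . . .
  . 0 0 0 . . . .
  0 0 0 0 0 1 . .
  . 0 0 0 0 . . 2
  . . . 0 0 0 . .
  . . . . 0 0 2 .
  . . . . . . 0 .
  . . . . . . . .

Result: 2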